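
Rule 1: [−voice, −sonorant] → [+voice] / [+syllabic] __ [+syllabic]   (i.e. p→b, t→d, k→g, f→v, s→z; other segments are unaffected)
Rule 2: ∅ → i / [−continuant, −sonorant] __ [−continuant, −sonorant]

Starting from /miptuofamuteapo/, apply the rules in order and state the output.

mipituovamudeabo

Rule 1 (intervocalic voicing): /f/ is a voiceless obstruent between vowels /o/ and /a/, so it voices to [v]. /t/ is a voiceless obstruent between vowels /u/ and /e/, so it voices to [d]. /p/ is a voiceless obstruent between vowels /a/ and /o/, so it voices to [b]. /miptuofamuteapo/ → miptuovamudeabo.
Rule 2 (stop-cluster i-epenthesis): /p/ and /t/ form a stop–stop cluster, so [i] is inserted between them. /miptuovamudeabo/ → mipituovamudeabo.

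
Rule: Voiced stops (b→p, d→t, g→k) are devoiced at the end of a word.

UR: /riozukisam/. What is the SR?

riozukisam

No segment of /riozukisam/ meets the structural description of the rule, so the form surfaces unchanged.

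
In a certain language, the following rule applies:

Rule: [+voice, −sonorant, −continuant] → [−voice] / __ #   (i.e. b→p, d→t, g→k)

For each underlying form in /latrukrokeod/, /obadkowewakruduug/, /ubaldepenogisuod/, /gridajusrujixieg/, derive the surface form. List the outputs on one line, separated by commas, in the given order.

latrukrokeot, obadkowewakruduuk, ubaldepenogisuot, gridajusrujixiek

/latrukrokeod/: /d/ is a voiced stop in word-final position, so it devoices to [t]. → [latrukrokeot].
/obadkowewakruduug/: /g/ is a voiced stop in word-final position, so it devoices to [k]. → [obadkowewakruduuk].
/ubaldepenogisuod/: /d/ is a voiced stop in word-final position, so it devoices to [t]. → [ubaldepenogisuot].
/gridajusrujixieg/: /g/ is a voiced stop in word-final position, so it devoices to [k]. → [gridajusrujixiek].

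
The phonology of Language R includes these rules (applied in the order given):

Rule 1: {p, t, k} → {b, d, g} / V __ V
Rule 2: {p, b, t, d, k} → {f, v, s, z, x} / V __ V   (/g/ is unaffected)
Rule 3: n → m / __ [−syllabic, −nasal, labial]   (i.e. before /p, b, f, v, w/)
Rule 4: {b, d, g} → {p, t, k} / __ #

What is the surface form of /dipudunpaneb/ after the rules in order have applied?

Rule 1 (intervocalic voicing): /p/ is a voiceless stop between vowels /i/ and /u/, so it voices to [b]. /dipudunpaneb/ → dibudunpaneb.
Rule 2 (intervocalic spirantization): /b/ is a stop between vowels /i/ and /u/, so it spirantizes to the fricative [v]. /d/ is a stop between vowels /u/ and /u/, so it spirantizes to the fricative [z]. /dibudunpaneb/ → divuzunpaneb.
Rule 3 (nasal place assimilation): /n/ precedes the labial consonant /p/, so it assimilates in place to [m]. /divuzunpaneb/ → divuzumpaneb.
Rule 4 (final devoicing): /b/ is a voiced stop in word-final position, so it devoices to [p]. /divuzumpaneb/ → divuzumpanep.

divuzumpanep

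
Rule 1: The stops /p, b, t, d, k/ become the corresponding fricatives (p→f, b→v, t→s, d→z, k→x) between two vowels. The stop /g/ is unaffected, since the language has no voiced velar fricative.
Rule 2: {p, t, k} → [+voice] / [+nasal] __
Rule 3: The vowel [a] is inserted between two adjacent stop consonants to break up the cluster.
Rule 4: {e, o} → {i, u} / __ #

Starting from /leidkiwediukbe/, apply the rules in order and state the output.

leidakiweziukabi

Rule 1 (intervocalic spirantization): /d/ is a stop between vowels /e/ and /i/, so it spirantizes to the fricative [z]. /leidkiwediukbe/ → leidkiweziukbe.
Rule 2 (post-nasal voicing): no segment meets the environment; /leidkiweziukbe/ is unchanged.
Rule 3 (stop-cluster a-epenthesis): /d/ and /k/ form a stop–stop cluster, so [a] is inserted between them. /k/ and /b/ form a stop–stop cluster, so [a] is inserted between them. /leidkiweziukbe/ → leidakiweziukabe.
Rule 4 (final vowel raising): /e/ is a mid vowel in word-final position, so it raises to [i]. /leidakiweziukabe/ → leidakiweziukabi.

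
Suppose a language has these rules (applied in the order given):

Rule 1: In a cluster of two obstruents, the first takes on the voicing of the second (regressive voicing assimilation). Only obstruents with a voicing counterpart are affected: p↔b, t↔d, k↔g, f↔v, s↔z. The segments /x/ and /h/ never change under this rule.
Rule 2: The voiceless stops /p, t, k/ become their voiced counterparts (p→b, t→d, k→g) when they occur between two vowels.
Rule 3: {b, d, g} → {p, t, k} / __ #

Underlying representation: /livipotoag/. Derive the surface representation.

Rule 1 (regressive voicing assimilation): no segment meets the environment; /livipotoag/ is unchanged.
Rule 2 (intervocalic voicing): /p/ is a voiceless stop between vowels /i/ and /o/, so it voices to [b]. /t/ is a voiceless stop between vowels /o/ and /o/, so it voices to [d]. /livipotoag/ → livibodoag.
Rule 3 (final devoicing): /g/ is a voiced stop in word-final position, so it devoices to [k]. /livibodoag/ → livibodoak.

livibodoak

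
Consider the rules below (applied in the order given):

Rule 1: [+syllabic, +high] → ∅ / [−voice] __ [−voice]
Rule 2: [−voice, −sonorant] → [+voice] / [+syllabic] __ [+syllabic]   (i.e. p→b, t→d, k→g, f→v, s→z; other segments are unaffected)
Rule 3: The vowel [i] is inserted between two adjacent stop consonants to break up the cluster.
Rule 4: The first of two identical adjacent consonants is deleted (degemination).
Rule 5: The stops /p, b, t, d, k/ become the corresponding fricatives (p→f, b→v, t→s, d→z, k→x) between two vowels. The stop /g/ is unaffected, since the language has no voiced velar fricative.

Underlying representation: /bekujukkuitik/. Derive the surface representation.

begujuxixuisik

Rule 1 (high vowel syncope): /i/ is a high vowel flanked by voiceless consonants /t/ and /k/, so it deletes. /bekujukkuitik/ → bekujukkuitk.
Rule 2 (intervocalic voicing): /k/ is a voiceless obstruent between vowels /e/ and /u/, so it voices to [g]. /bekujukkuitk/ → begujukkuitk.
Rule 3 (stop-cluster i-epenthesis): /k/ and /k/ form a stop–stop cluster, so [i] is inserted between them. /t/ and /k/ form a stop–stop cluster, so [i] is inserted between them. /begujukkuitk/ → begujukikuitik.
Rule 4 (degemination): no segment meets the environment; /begujukikuitik/ is unchanged.
Rule 5 (intervocalic spirantization): /k/ is a stop between vowels /u/ and /i/, so it spirantizes to the fricative [x]. /k/ is a stop between vowels /i/ and /u/, so it spirantizes to the fricative [x]. /t/ is a stop between vowels /i/ and /i/, so it spirantizes to the fricative [s]. /begujukikuitik/ → begujuxixuisik.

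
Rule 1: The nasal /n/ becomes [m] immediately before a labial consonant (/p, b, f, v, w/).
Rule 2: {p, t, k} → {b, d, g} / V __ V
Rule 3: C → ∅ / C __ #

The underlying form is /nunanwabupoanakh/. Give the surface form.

Rule 1 (nasal place assimilation): /n/ precedes the labial consonant /w/, so it assimilates in place to [m]. /nunanwabupoanakh/ → nunamwabupoanakh.
Rule 2 (intervocalic voicing): /p/ is a voiceless stop between vowels /u/ and /o/, so it voices to [b]. /nunamwabupoanakh/ → nunamwabuboanakh.
Rule 3 (final cluster simplification): /h/ is the second consonant of a word-final cluster /kh/, so it deletes. /nunamwabuboanakh/ → nunamwabuboanak.

nunamwabuboanak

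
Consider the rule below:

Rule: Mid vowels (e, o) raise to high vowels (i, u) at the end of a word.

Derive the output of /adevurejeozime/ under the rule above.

adevurejeozimi

/e/ is a mid vowel in word-final position, so it raises to [i].
Surface form: [adevurejeozimi].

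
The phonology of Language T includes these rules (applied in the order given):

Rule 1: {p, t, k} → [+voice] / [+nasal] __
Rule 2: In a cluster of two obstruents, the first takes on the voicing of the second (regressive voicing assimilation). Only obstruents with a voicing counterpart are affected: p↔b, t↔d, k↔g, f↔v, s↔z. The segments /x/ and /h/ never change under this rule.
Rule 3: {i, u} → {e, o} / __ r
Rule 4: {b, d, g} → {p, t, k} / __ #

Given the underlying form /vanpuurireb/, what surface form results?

Rule 1 (post-nasal voicing): /p/ is a voiceless stop immediately after the nasal /n/, so it voices to [b]. /vanpuurireb/ → vanbuurireb.
Rule 2 (regressive voicing assimilation): no segment meets the environment; /vanbuurireb/ is unchanged.
Rule 3 (pre-rhotic lowering): /u/ is a high vowel immediately before /r/, so it lowers to [o]. /i/ is a high vowel immediately before /r/, so it lowers to [e]. /vanbuurireb/ → vanbuorereb.
Rule 4 (final devoicing): /b/ is a voiced stop in word-final position, so it devoices to [p]. /vanbuorereb/ → vanbuorerep.

vanbuorerep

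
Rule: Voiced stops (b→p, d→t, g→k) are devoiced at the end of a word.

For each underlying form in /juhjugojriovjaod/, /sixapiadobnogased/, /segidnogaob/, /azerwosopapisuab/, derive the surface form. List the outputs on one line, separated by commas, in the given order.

/juhjugojriovjaod/: /d/ is a voiced stop in word-final position, so it devoices to [t]. → [juhjugojriovjaot].
/sixapiadobnogased/: /d/ is a voiced stop in word-final position, so it devoices to [t]. → [sixapiadobnogaset].
/segidnogaob/: /b/ is a voiced stop in word-final position, so it devoices to [p]. → [segidnogaop].
/azerwosopapisuab/: /b/ is a voiced stop in word-final position, so it devoices to [p]. → [azerwosopapisuap].

juhjugojriovjaot, sixapiadobnogaset, segidnogaop, azerwosopapisuap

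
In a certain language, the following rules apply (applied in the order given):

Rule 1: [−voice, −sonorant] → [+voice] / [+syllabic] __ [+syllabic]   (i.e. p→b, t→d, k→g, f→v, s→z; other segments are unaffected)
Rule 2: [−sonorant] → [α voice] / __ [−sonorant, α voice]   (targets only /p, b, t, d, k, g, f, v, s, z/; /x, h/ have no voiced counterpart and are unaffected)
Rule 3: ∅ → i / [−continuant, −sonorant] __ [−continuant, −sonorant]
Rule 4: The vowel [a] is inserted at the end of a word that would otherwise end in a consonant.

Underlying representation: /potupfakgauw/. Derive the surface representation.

Rule 1 (intervocalic voicing): /t/ is a voiceless obstruent between vowels /o/ and /u/, so it voices to [d]. /potupfakgauw/ → podupfakgauw.
Rule 2 (regressive voicing assimilation): /k/ precedes the voiced obstruent /g/, so it voices to [g] by assimilation. /podupfakgauw/ → podupfaggauw.
Rule 3 (stop-cluster i-epenthesis): /g/ and /g/ form a stop–stop cluster, so [i] is inserted between them. /podupfaggauw/ → podupfagigauw.
Rule 4 (final a-epenthesis): the form ends in the consonant /w/, so [a] is inserted word-finally. /podupfagigauw/ → podupfagigauwa.

podupfagigauwa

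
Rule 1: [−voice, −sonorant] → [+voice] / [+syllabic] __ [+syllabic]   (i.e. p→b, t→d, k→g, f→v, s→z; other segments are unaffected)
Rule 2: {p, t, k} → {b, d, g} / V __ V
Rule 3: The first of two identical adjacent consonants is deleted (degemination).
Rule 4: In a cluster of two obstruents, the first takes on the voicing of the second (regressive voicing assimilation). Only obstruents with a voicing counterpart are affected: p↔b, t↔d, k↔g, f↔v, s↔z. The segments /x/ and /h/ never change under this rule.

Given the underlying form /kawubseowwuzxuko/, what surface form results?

kawupseowusxugo

Rule 1 (intervocalic voicing): /k/ is a voiceless obstruent between vowels /u/ and /o/, so it voices to [g]. /kawubseowwuzxuko/ → kawubseowwuzxugo.
Rule 2 (intervocalic voicing): no segment meets the environment; /kawubseowwuzxugo/ is unchanged.
Rule 3 (degemination): /ww/ is a geminate; the first /w/ deletes. /kawubseowwuzxugo/ → kawubseowuzxugo.
Rule 4 (regressive voicing assimilation): /b/ precedes the voiceless obstruent /s/, so it devoices to [p] by assimilation. /z/ precedes the voiceless obstruent /x/, so it devoices to [s] by assimilation. /kawubseowuzxugo/ → kawupseowusxugo.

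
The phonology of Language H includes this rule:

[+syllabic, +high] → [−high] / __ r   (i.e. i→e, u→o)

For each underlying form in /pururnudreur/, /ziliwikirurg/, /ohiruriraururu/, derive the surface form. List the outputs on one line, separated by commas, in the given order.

/pururnudreur/: /u/ is a high vowel immediately before /r/, so it lowers to [o]. /u/ is a high vowel immediately before /r/, so it lowers to [o]. /u/ is a high vowel immediately before /r/, so it lowers to [o]. → [porornudreor].
/ziliwikirurg/: /i/ is a high vowel immediately before /r/, so it lowers to [e]. /u/ is a high vowel immediately before /r/, so it lowers to [o]. → [ziliwikerorg].
/ohiruriraururu/: /i/ is a high vowel immediately before /r/, so it lowers to [e]. /u/ is a high vowel immediately before /r/, so it lowers to [o]. /i/ is a high vowel immediately before /r/, so it lowers to [e]. /u/ is a high vowel immediately before /r/, so it lowers to [o]. /u/ is a high vowel immediately before /r/, so it lowers to [o]. → [oheroreraororu].

porornudreor, ziliwikerorg, oheroreraororu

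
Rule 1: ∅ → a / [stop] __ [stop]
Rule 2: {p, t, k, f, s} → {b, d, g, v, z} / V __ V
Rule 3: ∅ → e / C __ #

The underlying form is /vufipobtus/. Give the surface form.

Rule 1 (stop-cluster a-epenthesis): /b/ and /t/ form a stop–stop cluster, so [a] is inserted between them. /vufipobtus/ → vufipobatus.
Rule 2 (intervocalic voicing): /f/ is a voiceless obstruent between vowels /u/ and /i/, so it voices to [v]. /p/ is a voiceless obstruent between vowels /i/ and /o/, so it voices to [b]. /t/ is a voiceless obstruent between vowels /a/ and /u/, so it voices to [d]. /vufipobatus/ → vuvibobadus.
Rule 3 (final e-epenthesis): the form ends in the consonant /s/, so [e] is inserted word-finally. /vuvibobadus/ → vuvibobaduse.

vuvibobaduse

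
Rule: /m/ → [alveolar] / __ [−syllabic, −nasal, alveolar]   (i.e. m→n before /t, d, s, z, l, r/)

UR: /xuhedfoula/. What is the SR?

xuhedfoula

No segment of /xuhedfoula/ meets the structural description of the rule, so the form surfaces unchanged.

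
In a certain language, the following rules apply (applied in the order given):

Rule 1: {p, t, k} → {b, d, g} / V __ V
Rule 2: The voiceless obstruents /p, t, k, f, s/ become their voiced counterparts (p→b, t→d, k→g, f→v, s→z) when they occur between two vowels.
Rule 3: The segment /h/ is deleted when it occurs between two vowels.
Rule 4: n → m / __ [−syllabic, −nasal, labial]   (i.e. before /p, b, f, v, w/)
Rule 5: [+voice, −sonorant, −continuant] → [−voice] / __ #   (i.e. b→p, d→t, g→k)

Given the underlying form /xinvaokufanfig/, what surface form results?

ximvaoguvamfik

Rule 1 (intervocalic voicing): /k/ is a voiceless stop between vowels /o/ and /u/, so it voices to [g]. /xinvaokufanfig/ → xinvaogufanfig.
Rule 2 (intervocalic voicing): /f/ is a voiceless obstruent between vowels /u/ and /a/, so it voices to [v]. /xinvaogufanfig/ → xinvaoguvanfig.
Rule 3 (intervocalic h-deletion): no segment meets the environment; /xinvaoguvanfig/ is unchanged.
Rule 4 (nasal place assimilation): /n/ precedes the labial consonant /v/, so it assimilates in place to [m]. /n/ precedes the labial consonant /f/, so it assimilates in place to [m]. /xinvaoguvanfig/ → ximvaoguvamfig.
Rule 5 (final devoicing): /g/ is a voiced stop in word-final position, so it devoices to [k]. /ximvaoguvamfig/ → ximvaoguvamfik.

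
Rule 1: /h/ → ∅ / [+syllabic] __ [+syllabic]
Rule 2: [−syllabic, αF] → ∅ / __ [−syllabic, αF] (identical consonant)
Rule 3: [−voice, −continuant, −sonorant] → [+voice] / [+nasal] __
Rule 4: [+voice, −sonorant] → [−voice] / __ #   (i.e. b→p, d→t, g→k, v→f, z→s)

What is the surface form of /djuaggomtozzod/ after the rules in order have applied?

Rule 1 (intervocalic h-deletion): no segment meets the environment; /djuaggomtozzod/ is unchanged.
Rule 2 (degemination): /gg/ is a geminate; the first /g/ deletes. /zz/ is a geminate; the first /z/ deletes. /djuaggomtozzod/ → djuagomtozod.
Rule 3 (post-nasal voicing): /t/ is a voiceless stop immediately after the nasal /m/, so it voices to [d]. /djuagomtozod/ → djuagomdozod.
Rule 4 (final devoicing): /d/ is a voiced obstruent in word-final position, so it devoices to [t]. /djuagomdozod/ → djuagomdozot.

djuagomdozot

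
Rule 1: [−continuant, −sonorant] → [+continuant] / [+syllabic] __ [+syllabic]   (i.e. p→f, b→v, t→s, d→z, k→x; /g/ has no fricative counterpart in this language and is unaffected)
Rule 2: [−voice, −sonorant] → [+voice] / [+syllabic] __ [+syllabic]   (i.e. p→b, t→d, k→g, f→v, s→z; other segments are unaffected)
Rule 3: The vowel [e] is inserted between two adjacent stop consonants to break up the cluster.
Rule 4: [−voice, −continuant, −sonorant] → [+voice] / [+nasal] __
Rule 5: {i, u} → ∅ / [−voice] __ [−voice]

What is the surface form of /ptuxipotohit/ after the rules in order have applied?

petxivozoht

Rule 1 (intervocalic spirantization): /p/ is a stop between vowels /i/ and /o/, so it spirantizes to the fricative [f]. /t/ is a stop between vowels /o/ and /o/, so it spirantizes to the fricative [s]. /ptuxipotohit/ → ptuxifosohit.
Rule 2 (intervocalic voicing): /f/ is a voiceless obstruent between vowels /i/ and /o/, so it voices to [v]. /s/ is a voiceless obstruent between vowels /o/ and /o/, so it voices to [z]. /ptuxifosohit/ → ptuxivozohit.
Rule 3 (stop-cluster e-epenthesis): /p/ and /t/ form a stop–stop cluster, so [e] is inserted between them. /ptuxivozohit/ → petuxivozohit.
Rule 4 (post-nasal voicing): no segment meets the environment; /petuxivozohit/ is unchanged.
Rule 5 (high vowel syncope): /u/ is a high vowel flanked by voiceless consonants /t/ and /x/, so it deletes. /i/ is a high vowel flanked by voiceless consonants /h/ and /t/, so it deletes. /petuxivozohit/ → petxivozoht.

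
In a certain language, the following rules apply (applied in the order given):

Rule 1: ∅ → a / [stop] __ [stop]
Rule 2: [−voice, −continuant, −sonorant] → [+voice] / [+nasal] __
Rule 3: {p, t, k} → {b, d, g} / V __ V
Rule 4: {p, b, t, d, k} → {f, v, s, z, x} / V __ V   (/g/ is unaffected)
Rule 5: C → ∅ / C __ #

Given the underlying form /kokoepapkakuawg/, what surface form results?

Rule 1 (stop-cluster a-epenthesis): /p/ and /k/ form a stop–stop cluster, so [a] is inserted between them. /kokoepapkakuawg/ → kokoepapakakuawg.
Rule 2 (post-nasal voicing): no segment meets the environment; /kokoepapakakuawg/ is unchanged.
Rule 3 (intervocalic voicing): /k/ is a voiceless stop between vowels /o/ and /o/, so it voices to [g]. /p/ is a voiceless stop between vowels /e/ and /a/, so it voices to [b]. /p/ is a voiceless stop between vowels /a/ and /a/, so it voices to [b]. /k/ is a voiceless stop between vowels /a/ and /a/, so it voices to [g]. /k/ is a voiceless stop between vowels /a/ and /u/, so it voices to [g]. /kokoepapakakuawg/ → kogoebabagaguawg.
Rule 4 (intervocalic spirantization): /b/ is a stop between vowels /e/ and /a/, so it spirantizes to the fricative [v]. /b/ is a stop between vowels /a/ and /a/, so it spirantizes to the fricative [v]. /kogoebabagaguawg/ → kogoevavagaguawg.
Rule 5 (final cluster simplification): /g/ is the second consonant of a word-final cluster /wg/, so it deletes. /kogoevavagaguawg/ → kogoevavagaguaw.

kogoevavagaguaw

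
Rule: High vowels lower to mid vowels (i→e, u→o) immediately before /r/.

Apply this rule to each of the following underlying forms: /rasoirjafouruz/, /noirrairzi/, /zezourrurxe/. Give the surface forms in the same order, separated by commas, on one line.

rasoerjafooruz, noerraerzi, zezoorrorxe

/rasoirjafouruz/: /i/ is a high vowel immediately before /r/, so it lowers to [e]. /u/ is a high vowel immediately before /r/, so it lowers to [o]. → [rasoerjafooruz].
/noirrairzi/: /i/ is a high vowel immediately before /r/, so it lowers to [e]. /i/ is a high vowel immediately before /r/, so it lowers to [e]. → [noerraerzi].
/zezourrurxe/: /u/ is a high vowel immediately before /r/, so it lowers to [o]. /u/ is a high vowel immediately before /r/, so it lowers to [o]. → [zezoorrorxe].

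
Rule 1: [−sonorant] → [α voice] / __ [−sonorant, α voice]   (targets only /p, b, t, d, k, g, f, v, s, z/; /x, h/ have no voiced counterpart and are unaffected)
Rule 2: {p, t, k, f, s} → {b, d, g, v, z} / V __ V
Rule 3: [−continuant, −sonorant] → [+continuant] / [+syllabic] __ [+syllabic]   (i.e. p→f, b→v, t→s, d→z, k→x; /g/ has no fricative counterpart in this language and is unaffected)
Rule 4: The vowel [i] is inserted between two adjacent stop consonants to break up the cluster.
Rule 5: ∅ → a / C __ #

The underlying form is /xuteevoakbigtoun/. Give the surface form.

xuzeevoagibikitouna

Rule 1 (regressive voicing assimilation): /k/ precedes the voiced obstruent /b/, so it voices to [g] by assimilation. /g/ precedes the voiceless obstruent /t/, so it devoices to [k] by assimilation. /xuteevoakbigtoun/ → xuteevoagbiktoun.
Rule 2 (intervocalic voicing): /t/ is a voiceless obstruent between vowels /u/ and /e/, so it voices to [d]. /xuteevoagbiktoun/ → xudeevoagbiktoun.
Rule 3 (intervocalic spirantization): /d/ is a stop between vowels /u/ and /e/, so it spirantizes to the fricative [z]. /xudeevoagbiktoun/ → xuzeevoagbiktoun.
Rule 4 (stop-cluster i-epenthesis): /g/ and /b/ form a stop–stop cluster, so [i] is inserted between them. /k/ and /t/ form a stop–stop cluster, so [i] is inserted between them. /xuzeevoagbiktoun/ → xuzeevoagibikitoun.
Rule 5 (final a-epenthesis): the form ends in the consonant /n/, so [a] is inserted word-finally. /xuzeevoagibikitoun/ → xuzeevoagibikitouna.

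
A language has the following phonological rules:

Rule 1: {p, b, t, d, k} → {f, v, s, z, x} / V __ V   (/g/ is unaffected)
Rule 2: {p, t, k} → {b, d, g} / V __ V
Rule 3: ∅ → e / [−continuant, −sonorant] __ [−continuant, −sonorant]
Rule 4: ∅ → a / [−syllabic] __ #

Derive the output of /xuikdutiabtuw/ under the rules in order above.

Rule 1 (intervocalic spirantization): /t/ is a stop between vowels /u/ and /i/, so it spirantizes to the fricative [s]. /xuikdutiabtuw/ → xuikdusiabtuw.
Rule 2 (intervocalic voicing): no segment meets the environment; /xuikdusiabtuw/ is unchanged.
Rule 3 (stop-cluster e-epenthesis): /k/ and /d/ form a stop–stop cluster, so [e] is inserted between them. /b/ and /t/ form a stop–stop cluster, so [e] is inserted between them. /xuikdusiabtuw/ → xuikedusiabetuw.
Rule 4 (final a-epenthesis): the form ends in the consonant /w/, so [a] is inserted word-finally. /xuikedusiabetuw/ → xuikedusiabetuwa.

xuikedusiabetuwa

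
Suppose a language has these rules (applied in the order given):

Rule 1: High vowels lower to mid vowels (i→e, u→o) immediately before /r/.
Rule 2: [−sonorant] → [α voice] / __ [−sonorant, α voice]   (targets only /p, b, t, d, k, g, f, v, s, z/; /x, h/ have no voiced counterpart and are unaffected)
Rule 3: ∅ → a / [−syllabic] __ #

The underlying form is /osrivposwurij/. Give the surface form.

osrifposworija

Rule 1 (pre-rhotic lowering): /u/ is a high vowel immediately before /r/, so it lowers to [o]. /osrivposwurij/ → osrivposworij.
Rule 2 (regressive voicing assimilation): /v/ precedes the voiceless obstruent /p/, so it devoices to [f] by assimilation. /osrivposworij/ → osrifposworij.
Rule 3 (final a-epenthesis): the form ends in the consonant /j/, so [a] is inserted word-finally. /osrifposworij/ → osrifposworija.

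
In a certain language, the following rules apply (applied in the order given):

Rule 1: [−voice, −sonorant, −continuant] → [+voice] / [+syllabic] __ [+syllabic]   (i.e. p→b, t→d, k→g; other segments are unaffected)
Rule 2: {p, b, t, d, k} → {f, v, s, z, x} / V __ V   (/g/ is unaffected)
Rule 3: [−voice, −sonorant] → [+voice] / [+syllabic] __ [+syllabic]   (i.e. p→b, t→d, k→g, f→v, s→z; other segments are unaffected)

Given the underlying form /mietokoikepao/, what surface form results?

miezogoigevao

Rule 1 (intervocalic voicing): /t/ is a voiceless stop between vowels /e/ and /o/, so it voices to [d]. /k/ is a voiceless stop between vowels /o/ and /o/, so it voices to [g]. /k/ is a voiceless stop between vowels /i/ and /e/, so it voices to [g]. /p/ is a voiceless stop between vowels /e/ and /a/, so it voices to [b]. /mietokoikepao/ → miedogoigebao.
Rule 2 (intervocalic spirantization): /d/ is a stop between vowels /e/ and /o/, so it spirantizes to the fricative [z]. /b/ is a stop between vowels /e/ and /a/, so it spirantizes to the fricative [v]. /miedogoigebao/ → miezogoigevao.
Rule 3 (intervocalic voicing): no segment meets the environment; /miezogoigevao/ is unchanged.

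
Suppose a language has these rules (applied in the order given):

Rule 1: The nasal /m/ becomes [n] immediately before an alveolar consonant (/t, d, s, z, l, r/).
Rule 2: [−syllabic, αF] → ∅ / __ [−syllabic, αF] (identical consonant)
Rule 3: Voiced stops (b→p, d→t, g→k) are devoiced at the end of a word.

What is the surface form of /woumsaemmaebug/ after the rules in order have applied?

Rule 1 (nasal place assimilation): /m/ precedes the alveolar consonant /s/, so it assimilates in place to [n]. /woumsaemmaebug/ → wounsaemmaebug.
Rule 2 (degemination): /mm/ is a geminate; the first /m/ deletes. /wounsaemmaebug/ → wounsaemaebug.
Rule 3 (final devoicing): /g/ is a voiced stop in word-final position, so it devoices to [k]. /wounsaemaebug/ → wounsaemaebuk.

wounsaemaebuk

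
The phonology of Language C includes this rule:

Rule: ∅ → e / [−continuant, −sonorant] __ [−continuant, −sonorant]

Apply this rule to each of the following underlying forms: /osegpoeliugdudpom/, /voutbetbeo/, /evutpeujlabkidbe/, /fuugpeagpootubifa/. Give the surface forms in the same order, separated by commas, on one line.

/osegpoeliugdudpom/: /g/ and /p/ form a stop–stop cluster, so [e] is inserted between them. /g/ and /d/ form a stop–stop cluster, so [e] is inserted between them. /d/ and /p/ form a stop–stop cluster, so [e] is inserted between them. → [osegepoeliugedudepom].
/voutbetbeo/: /t/ and /b/ form a stop–stop cluster, so [e] is inserted between them. /t/ and /b/ form a stop–stop cluster, so [e] is inserted between them. → [voutebetebeo].
/evutpeujlabkidbe/: /t/ and /p/ form a stop–stop cluster, so [e] is inserted between them. /b/ and /k/ form a stop–stop cluster, so [e] is inserted between them. /d/ and /b/ form a stop–stop cluster, so [e] is inserted between them. → [evutepeujlabekidebe].
/fuugpeagpootubifa/: /g/ and /p/ form a stop–stop cluster, so [e] is inserted between them. /g/ and /p/ form a stop–stop cluster, so [e] is inserted between them. → [fuugepeagepootubifa].

osegepoeliugedudepom, voutebetebeo, evutepeujlabekidebe, fuugepeagepootubifa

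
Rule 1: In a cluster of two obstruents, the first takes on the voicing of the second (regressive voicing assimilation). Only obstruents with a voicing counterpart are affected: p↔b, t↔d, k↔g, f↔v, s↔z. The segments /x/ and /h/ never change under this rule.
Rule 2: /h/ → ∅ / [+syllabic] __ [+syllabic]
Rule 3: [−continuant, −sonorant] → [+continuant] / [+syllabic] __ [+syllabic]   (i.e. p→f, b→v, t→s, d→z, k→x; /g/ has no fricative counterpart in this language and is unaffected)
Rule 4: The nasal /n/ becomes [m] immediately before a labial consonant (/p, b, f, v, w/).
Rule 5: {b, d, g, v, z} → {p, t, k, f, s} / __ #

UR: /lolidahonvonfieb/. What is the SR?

lolizaomvomfiep

Rule 1 (regressive voicing assimilation): no segment meets the environment; /lolidahonvonfieb/ is unchanged.
Rule 2 (intervocalic h-deletion): /h/ occurs between vowels /a/ and /o/, so it deletes. /lolidahonvonfieb/ → lolidaonvonfieb.
Rule 3 (intervocalic spirantization): /d/ is a stop between vowels /i/ and /a/, so it spirantizes to the fricative [z]. /lolidaonvonfieb/ → lolizaonvonfieb.
Rule 4 (nasal place assimilation): /n/ precedes the labial consonant /v/, so it assimilates in place to [m]. /n/ precedes the labial consonant /f/, so it assimilates in place to [m]. /lolizaonvonfieb/ → lolizaomvomfieb.
Rule 5 (final devoicing): /b/ is a voiced obstruent in word-final position, so it devoices to [p]. /lolizaomvomfieb/ → lolizaomvomfiep.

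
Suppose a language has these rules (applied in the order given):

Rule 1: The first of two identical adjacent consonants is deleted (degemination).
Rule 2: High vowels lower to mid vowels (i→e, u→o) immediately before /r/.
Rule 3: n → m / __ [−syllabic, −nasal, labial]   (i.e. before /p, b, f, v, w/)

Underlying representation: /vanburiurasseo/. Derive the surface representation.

Rule 1 (degemination): /ss/ is a geminate; the first /s/ deletes. /vanburiurasseo/ → vanburiuraseo.
Rule 2 (pre-rhotic lowering): /u/ is a high vowel immediately before /r/, so it lowers to [o]. /u/ is a high vowel immediately before /r/, so it lowers to [o]. /vanburiuraseo/ → vanborioraseo.
Rule 3 (nasal place assimilation): /n/ precedes the labial consonant /b/, so it assimilates in place to [m]. /vanborioraseo/ → vamborioraseo.

vamborioraseo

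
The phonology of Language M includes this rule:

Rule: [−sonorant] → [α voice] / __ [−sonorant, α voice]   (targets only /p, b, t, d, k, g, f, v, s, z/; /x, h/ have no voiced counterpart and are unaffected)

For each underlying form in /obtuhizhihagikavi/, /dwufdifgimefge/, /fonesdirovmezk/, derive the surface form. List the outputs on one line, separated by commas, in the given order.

/obtuhizhihagikavi/: /b/ precedes the voiceless obstruent /t/, so it devoices to [p] by assimilation. /z/ precedes the voiceless obstruent /h/, so it devoices to [s] by assimilation. → [optuhishihagikavi].
/dwufdifgimefge/: /f/ precedes the voiced obstruent /d/, so it voices to [v] by assimilation. /f/ precedes the voiced obstruent /g/, so it voices to [v] by assimilation. /f/ precedes the voiced obstruent /g/, so it voices to [v] by assimilation. → [dwuvdivgimevge].
/fonesdirovmezk/: /s/ precedes the voiced obstruent /d/, so it voices to [z] by assimilation. /z/ precedes the voiceless obstruent /k/, so it devoices to [s] by assimilation. → [fonezdirovmesk].

optuhishihagikavi, dwuvdivgimevge, fonezdirovmesk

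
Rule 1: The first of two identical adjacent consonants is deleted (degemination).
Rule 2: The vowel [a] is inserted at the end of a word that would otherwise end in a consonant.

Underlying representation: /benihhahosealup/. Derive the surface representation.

Rule 1 (degemination): /hh/ is a geminate; the first /h/ deletes. /benihhahosealup/ → benihahosealup.
Rule 2 (final a-epenthesis): the form ends in the consonant /p/, so [a] is inserted word-finally. /benihahosealup/ → benihahosealupa.

benihahosealupa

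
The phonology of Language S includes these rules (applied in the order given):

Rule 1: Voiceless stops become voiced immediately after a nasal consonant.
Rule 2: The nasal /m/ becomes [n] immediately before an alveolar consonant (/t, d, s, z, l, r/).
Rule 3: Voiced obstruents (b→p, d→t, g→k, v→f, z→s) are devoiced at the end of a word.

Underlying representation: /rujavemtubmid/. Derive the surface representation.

rujavendubmit

Rule 1 (post-nasal voicing): /t/ is a voiceless stop immediately after the nasal /m/, so it voices to [d]. /rujavemtubmid/ → rujavemdubmid.
Rule 2 (nasal place assimilation): /m/ precedes the alveolar consonant /d/, so it assimilates in place to [n]. /rujavemdubmid/ → rujavendubmid.
Rule 3 (final devoicing): /d/ is a voiced obstruent in word-final position, so it devoices to [t]. /rujavendubmid/ → rujavendubmit.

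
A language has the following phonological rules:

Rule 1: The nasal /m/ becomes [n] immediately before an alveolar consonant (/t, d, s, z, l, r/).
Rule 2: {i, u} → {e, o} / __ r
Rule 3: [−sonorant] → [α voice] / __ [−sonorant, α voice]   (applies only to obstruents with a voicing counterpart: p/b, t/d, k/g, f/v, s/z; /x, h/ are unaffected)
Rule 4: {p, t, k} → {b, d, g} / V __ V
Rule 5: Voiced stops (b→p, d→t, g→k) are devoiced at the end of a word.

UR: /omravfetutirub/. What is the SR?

onraffeduderup

Rule 1 (nasal place assimilation): /m/ precedes the alveolar consonant /r/, so it assimilates in place to [n]. /omravfetutirub/ → onravfetutirub.
Rule 2 (pre-rhotic lowering): /i/ is a high vowel immediately before /r/, so it lowers to [e]. /onravfetutirub/ → onravfetuterub.
Rule 3 (regressive voicing assimilation): /v/ precedes the voiceless obstruent /f/, so it devoices to [f] by assimilation. /onravfetuterub/ → onraffetuterub.
Rule 4 (intervocalic voicing): /t/ is a voiceless stop between vowels /e/ and /u/, so it voices to [d]. /t/ is a voiceless stop between vowels /u/ and /e/, so it voices to [d]. /onraffetuterub/ → onraffeduderub.
Rule 5 (final devoicing): /b/ is a voiced stop in word-final position, so it devoices to [p]. /onraffeduderub/ → onraffeduderup.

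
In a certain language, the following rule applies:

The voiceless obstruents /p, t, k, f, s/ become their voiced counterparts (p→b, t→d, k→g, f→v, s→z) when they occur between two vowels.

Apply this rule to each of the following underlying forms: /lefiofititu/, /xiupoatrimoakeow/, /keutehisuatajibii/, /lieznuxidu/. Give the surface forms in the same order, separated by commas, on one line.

/lefiofititu/: /f/ is a voiceless obstruent between vowels /e/ and /i/, so it voices to [v]. /f/ is a voiceless obstruent between vowels /o/ and /i/, so it voices to [v]. /t/ is a voiceless obstruent between vowels /i/ and /i/, so it voices to [d]. /t/ is a voiceless obstruent between vowels /i/ and /u/, so it voices to [d]. → [leviovididu].
/xiupoatrimoakeow/: /p/ is a voiceless obstruent between vowels /u/ and /o/, so it voices to [b]. /k/ is a voiceless obstruent between vowels /a/ and /e/, so it voices to [g]. → [xiuboatrimoageow].
/keutehisuatajibii/: /t/ is a voiceless obstruent between vowels /u/ and /e/, so it voices to [d]. /s/ is a voiceless obstruent between vowels /i/ and /u/, so it voices to [z]. /t/ is a voiceless obstruent between vowels /a/ and /a/, so it voices to [d]. → [keudehizuadajibii].
/lieznuxidu/: the rule's environment is not met; surfaces unchanged as [lieznuxidu].

leviovididu, xiuboatrimoageow, keudehizuadajibii, lieznuxidu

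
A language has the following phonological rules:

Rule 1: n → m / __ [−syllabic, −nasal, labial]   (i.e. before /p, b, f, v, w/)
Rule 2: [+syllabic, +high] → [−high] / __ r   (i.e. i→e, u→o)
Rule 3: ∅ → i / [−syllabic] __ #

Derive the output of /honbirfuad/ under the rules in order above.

Rule 1 (nasal place assimilation): /n/ precedes the labial consonant /b/, so it assimilates in place to [m]. /honbirfuad/ → hombirfuad.
Rule 2 (pre-rhotic lowering): /i/ is a high vowel immediately before /r/, so it lowers to [e]. /hombirfuad/ → homberfuad.
Rule 3 (final i-epenthesis): the form ends in the consonant /d/, so [i] is inserted word-finally. /homberfuad/ → homberfuadi.

homberfuadi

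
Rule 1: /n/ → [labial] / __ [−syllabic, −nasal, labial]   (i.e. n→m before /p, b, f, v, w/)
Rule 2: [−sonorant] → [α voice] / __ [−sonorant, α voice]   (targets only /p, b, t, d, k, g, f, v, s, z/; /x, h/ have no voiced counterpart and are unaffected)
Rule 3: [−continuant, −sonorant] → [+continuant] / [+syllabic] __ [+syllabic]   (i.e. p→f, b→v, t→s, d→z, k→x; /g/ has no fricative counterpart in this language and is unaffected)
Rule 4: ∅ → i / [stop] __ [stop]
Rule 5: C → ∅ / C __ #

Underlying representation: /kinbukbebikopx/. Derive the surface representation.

kimbugibevixop

Rule 1 (nasal place assimilation): /n/ precedes the labial consonant /b/, so it assimilates in place to [m]. /kinbukbebikopx/ → kimbukbebikopx.
Rule 2 (regressive voicing assimilation): /k/ precedes the voiced obstruent /b/, so it voices to [g] by assimilation. /kimbukbebikopx/ → kimbugbebikopx.
Rule 3 (intervocalic spirantization): /b/ is a stop between vowels /e/ and /i/, so it spirantizes to the fricative [v]. /k/ is a stop between vowels /i/ and /o/, so it spirantizes to the fricative [x]. /kimbugbebikopx/ → kimbugbevixopx.
Rule 4 (stop-cluster i-epenthesis): /g/ and /b/ form a stop–stop cluster, so [i] is inserted between them. /kimbugbevixopx/ → kimbugibevixopx.
Rule 5 (final cluster simplification): /x/ is the second consonant of a word-final cluster /px/, so it deletes. /kimbugibevixopx/ → kimbugibevixop.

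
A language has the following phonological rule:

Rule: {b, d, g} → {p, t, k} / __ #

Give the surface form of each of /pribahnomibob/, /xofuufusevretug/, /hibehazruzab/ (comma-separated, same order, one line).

/pribahnomibob/: /b/ is a voiced stop in word-final position, so it devoices to [p]. → [pribahnomibop].
/xofuufusevretug/: /g/ is a voiced stop in word-final position, so it devoices to [k]. → [xofuufusevretuk].
/hibehazruzab/: /b/ is a voiced stop in word-final position, so it devoices to [p]. → [hibehazruzap].

pribahnomibop, xofuufusevretuk, hibehazruzap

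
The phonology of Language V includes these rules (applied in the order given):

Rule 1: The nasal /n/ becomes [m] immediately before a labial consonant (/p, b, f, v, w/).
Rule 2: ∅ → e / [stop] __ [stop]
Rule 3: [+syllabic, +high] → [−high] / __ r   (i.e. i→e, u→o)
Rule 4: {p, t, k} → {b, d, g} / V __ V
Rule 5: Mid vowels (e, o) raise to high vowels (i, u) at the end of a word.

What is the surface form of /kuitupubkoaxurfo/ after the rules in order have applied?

kuidububegoaxorfu

Rule 1 (nasal place assimilation): no segment meets the environment; /kuitupubkoaxurfo/ is unchanged.
Rule 2 (stop-cluster e-epenthesis): /b/ and /k/ form a stop–stop cluster, so [e] is inserted between them. /kuitupubkoaxurfo/ → kuitupubekoaxurfo.
Rule 3 (pre-rhotic lowering): /u/ is a high vowel immediately before /r/, so it lowers to [o]. /kuitupubekoaxurfo/ → kuitupubekoaxorfo.
Rule 4 (intervocalic voicing): /t/ is a voiceless stop between vowels /i/ and /u/, so it voices to [d]. /p/ is a voiceless stop between vowels /u/ and /u/, so it voices to [b]. /k/ is a voiceless stop between vowels /e/ and /o/, so it voices to [g]. /kuitupubekoaxorfo/ → kuidububegoaxorfo.
Rule 5 (final vowel raising): /o/ is a mid vowel in word-final position, so it raises to [u]. /kuidububegoaxorfo/ → kuidububegoaxorfu.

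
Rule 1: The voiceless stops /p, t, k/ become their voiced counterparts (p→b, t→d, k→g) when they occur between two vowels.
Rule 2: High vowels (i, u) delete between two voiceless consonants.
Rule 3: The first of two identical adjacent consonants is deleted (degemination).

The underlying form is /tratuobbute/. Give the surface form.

Rule 1 (intervocalic voicing): /t/ is a voiceless stop between vowels /a/ and /u/, so it voices to [d]. /t/ is a voiceless stop between vowels /u/ and /e/, so it voices to [d]. /tratuobbute/ → traduobbude.
Rule 2 (high vowel syncope): no segment meets the environment; /traduobbude/ is unchanged.
Rule 3 (degemination): /bb/ is a geminate; the first /b/ deletes. /traduobbude/ → traduobude.

traduobude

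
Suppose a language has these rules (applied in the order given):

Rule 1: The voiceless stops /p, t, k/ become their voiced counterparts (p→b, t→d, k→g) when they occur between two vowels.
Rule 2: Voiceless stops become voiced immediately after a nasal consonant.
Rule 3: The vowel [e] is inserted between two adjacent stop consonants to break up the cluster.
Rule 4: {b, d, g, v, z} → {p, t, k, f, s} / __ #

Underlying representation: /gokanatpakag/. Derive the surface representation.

goganatepagak

Rule 1 (intervocalic voicing): /k/ is a voiceless stop between vowels /o/ and /a/, so it voices to [g]. /k/ is a voiceless stop between vowels /a/ and /a/, so it voices to [g]. /gokanatpakag/ → goganatpagag.
Rule 2 (post-nasal voicing): no segment meets the environment; /goganatpagag/ is unchanged.
Rule 3 (stop-cluster e-epenthesis): /t/ and /p/ form a stop–stop cluster, so [e] is inserted between them. /goganatpagag/ → goganatepagag.
Rule 4 (final devoicing): /g/ is a voiced obstruent in word-final position, so it devoices to [k]. /goganatepagag/ → goganatepagak.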